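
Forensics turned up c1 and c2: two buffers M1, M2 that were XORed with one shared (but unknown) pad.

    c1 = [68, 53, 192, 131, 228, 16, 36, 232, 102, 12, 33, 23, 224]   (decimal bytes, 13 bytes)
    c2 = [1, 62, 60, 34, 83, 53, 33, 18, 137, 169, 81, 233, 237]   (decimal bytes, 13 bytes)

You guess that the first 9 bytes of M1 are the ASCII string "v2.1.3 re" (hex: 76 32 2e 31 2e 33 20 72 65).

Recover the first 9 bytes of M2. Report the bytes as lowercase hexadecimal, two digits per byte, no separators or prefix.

3339d290991625888a

First, c1 ⊕ c2 = (M1 ⊕ K) ⊕ (M2 ⊕ K) = M1 ⊕ M2, so the key drops out. Then M2 = (M1 ⊕ M2) ⊕ M1 over the first 9 bytes.
byte 0: (44 xor 01) xor 76 = 45 xor 76 = 33
byte 1: (35 xor 3e) xor 32 = 0b xor 32 = 39
byte 2: (c0 xor 3c) xor 2e = fc xor 2e = d2
byte 3: (83 xor 22) xor 31 = a1 xor 31 = 90
byte 4: (e4 xor 53) xor 2e = b7 xor 2e = 99
byte 5: (10 xor 35) xor 33 = 25 xor 33 = 16
byte 6: (24 xor 21) xor 20 = 05 xor 20 = 25
byte 7: (e8 xor 12) xor 72 = fa xor 72 = 88
byte 8: (66 xor 89) xor 65 = ef xor 65 = 8a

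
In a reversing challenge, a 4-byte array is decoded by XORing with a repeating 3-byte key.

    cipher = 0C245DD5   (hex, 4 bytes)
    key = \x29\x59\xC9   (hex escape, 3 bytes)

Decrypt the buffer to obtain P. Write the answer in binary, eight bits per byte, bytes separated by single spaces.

00100101 01111101 10010100 11111100

The 3-byte key repeats, so the effective keystream is 29 59 c9 29.
byte 0:  12 ^  41 =  37
byte 1:  36 ^  89 = 125
byte 2:  93 ^ 201 = 148
byte 3: 213 ^  41 = 252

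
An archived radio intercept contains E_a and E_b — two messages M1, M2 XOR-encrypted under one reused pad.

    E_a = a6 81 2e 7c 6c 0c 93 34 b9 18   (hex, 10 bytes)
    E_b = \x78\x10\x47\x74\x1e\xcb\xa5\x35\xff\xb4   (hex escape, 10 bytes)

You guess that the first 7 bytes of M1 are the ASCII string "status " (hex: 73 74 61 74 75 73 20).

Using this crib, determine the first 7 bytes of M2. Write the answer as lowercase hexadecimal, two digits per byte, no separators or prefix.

ade5087c07b416

First, E_a ⊕ E_b = (M1 ⊕ K) ⊕ (M2 ⊕ K) = M1 ⊕ M2, so the key drops out. Then M2 = (M1 ⊕ M2) ⊕ M1 over the first 7 bytes.
byte 0: (a6 XOR 78) XOR 73 = de XOR 73 = ad
byte 1: (81 XOR 10) XOR 74 = 91 XOR 74 = e5
byte 2: (2e XOR 47) XOR 61 = 69 XOR 61 = 08
byte 3: (7c XOR 74) XOR 74 = 08 XOR 74 = 7c
byte 4: (6c XOR 1e) XOR 75 = 72 XOR 75 = 07
byte 5: (0c XOR cb) XOR 73 = c7 XOR 73 = b4
byte 6: (93 XOR a5) XOR 20 = 36 XOR 20 = 16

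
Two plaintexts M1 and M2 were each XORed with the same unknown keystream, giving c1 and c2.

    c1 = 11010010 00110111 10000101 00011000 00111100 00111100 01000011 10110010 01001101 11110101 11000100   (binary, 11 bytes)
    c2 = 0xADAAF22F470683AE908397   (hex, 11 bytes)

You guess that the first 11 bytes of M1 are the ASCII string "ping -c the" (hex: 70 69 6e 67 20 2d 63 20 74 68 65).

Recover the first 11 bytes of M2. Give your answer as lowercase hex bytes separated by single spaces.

First, c1 ⊕ c2 = (M1 ⊕ K) ⊕ (M2 ⊕ K) = M1 ⊕ M2, so the key drops out. Then M2 = (M1 ⊕ M2) ⊕ M1 over the first 11 bytes.
byte 0: (d2 XOR ad) XOR 70 = 7f XOR 70 = 0f
byte 1: (37 XOR aa) XOR 69 = 9d XOR 69 = f4
byte 2: (85 XOR f2) XOR 6e = 77 XOR 6e = 19
byte 3: (18 XOR 2f) XOR 67 = 37 XOR 67 = 50
byte 4: (3c XOR 47) XOR 20 = 7b XOR 20 = 5b
byte 5: (3c XOR 06) XOR 2d = 3a XOR 2d = 17
byte 6: (43 XOR 83) XOR 63 = c0 XOR 63 = a3
byte 7: (b2 XOR ae) XOR 20 = 1c XOR 20 = 3c
byte 8: (4d XOR 90) XOR 74 = dd XOR 74 = a9
byte 9: (f5 XOR 83) XOR 68 = 76 XOR 68 = 1e
byte 10: (c4 XOR 97) XOR 65 = 53 XOR 65 = 36

0f f4 19 50 5b 17 a3 3c a9 1e 36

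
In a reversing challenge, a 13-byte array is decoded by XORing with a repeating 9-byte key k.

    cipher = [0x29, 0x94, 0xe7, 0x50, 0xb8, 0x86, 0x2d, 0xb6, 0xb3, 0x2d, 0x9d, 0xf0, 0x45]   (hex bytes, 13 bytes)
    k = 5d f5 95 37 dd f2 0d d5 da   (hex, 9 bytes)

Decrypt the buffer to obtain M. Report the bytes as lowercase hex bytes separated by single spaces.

74 61 72 67 65 74 20 63 69 70 68 65 72

The 9-byte key repeats, so the effective keystream is 5d f5 95 37 dd f2 0d d5 da 5d f5 95 37.
byte 0: 29 xor 5d = 74
byte 1: 94 xor f5 = 61
byte 2: e7 xor 95 = 72
byte 3: 50 xor 37 = 67
byte 4: b8 xor dd = 65
byte 5: 86 xor f2 = 74
byte 6: 2d xor 0d = 20
byte 7: b6 xor d5 = 63
byte 8: b3 xor da = 69
byte 9: 2d xor 5d = 70
byte 10: 9d xor f5 = 68
byte 11: f0 xor 95 = 65
byte 12: 45 xor 37 = 72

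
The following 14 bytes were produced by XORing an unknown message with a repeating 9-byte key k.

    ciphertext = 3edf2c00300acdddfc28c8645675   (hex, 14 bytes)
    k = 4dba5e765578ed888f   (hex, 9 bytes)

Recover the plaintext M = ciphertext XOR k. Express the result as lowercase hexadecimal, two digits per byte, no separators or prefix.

The 9-byte key repeats, so the effective keystream is 4d ba 5e 76 55 78 ed 88 8f 4d ba 5e 76 55.
byte 0: 3e ^ 4d = 73
byte 1: df ^ ba = 65
byte 2: 2c ^ 5e = 72
byte 3: 00 ^ 76 = 76
byte 4: 30 ^ 55 = 65
byte 5: 0a ^ 78 = 72
byte 6: cd ^ ed = 20
byte 7: dd ^ 88 = 55
byte 8: fc ^ 8f = 73
byte 9: 28 ^ 4d = 65
byte 10: c8 ^ ba = 72
byte 11: 64 ^ 5e = 3a
byte 12: 56 ^ 76 = 20
byte 13: 75 ^ 55 = 20

73657276657220557365723a2020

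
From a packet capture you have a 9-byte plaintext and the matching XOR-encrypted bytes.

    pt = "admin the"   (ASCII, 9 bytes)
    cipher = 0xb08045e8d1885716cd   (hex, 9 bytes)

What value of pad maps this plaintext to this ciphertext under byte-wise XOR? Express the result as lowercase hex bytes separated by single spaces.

d1 e4 28 81 bf a8 23 7e a8

Since cipher = pt ⊕ pad, XORing both sides with pt gives pad = pt ⊕ cipher.
01100001 xor 10110000 = 11010001
01100100 xor 10000000 = 11100100
01101101 xor 01000101 = 00101000
01101001 xor 11101000 = 10000001
01101110 xor 11010001 = 10111111
00100000 xor 10001000 = 10101000
01110100 xor 01010111 = 00100011
01101000 xor 00010110 = 01111110
01100101 xor 11001101 = 10101000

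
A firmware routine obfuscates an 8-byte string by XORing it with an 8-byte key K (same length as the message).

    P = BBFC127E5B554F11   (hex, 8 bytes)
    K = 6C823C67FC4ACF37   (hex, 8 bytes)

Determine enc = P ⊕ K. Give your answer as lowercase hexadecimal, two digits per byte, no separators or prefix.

bb ^ 6c = d7
fc ^ 82 = 7e
12 ^ 3c = 2e
7e ^ 67 = 19
5b ^ fc = a7
55 ^ 4a = 1f
4f ^ cf = 80
11 ^ 37 = 26

d77e2e19a71f8026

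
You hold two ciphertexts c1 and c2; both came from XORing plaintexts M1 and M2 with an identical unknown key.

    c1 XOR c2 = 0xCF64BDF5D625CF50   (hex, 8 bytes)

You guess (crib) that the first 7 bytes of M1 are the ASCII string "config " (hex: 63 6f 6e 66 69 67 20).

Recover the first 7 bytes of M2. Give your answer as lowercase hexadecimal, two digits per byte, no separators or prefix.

Since c1 ⊕ c2 = M1 ⊕ M2, XORing with the guessed M1 bytes yields the corresponding M2 bytes: M2 = (c1 ⊕ c2) ⊕ M1.
cf ^ 63 = ac
64 ^ 6f = 0b
bd ^ 6e = d3
f5 ^ 66 = 93
d6 ^ 69 = bf
25 ^ 67 = 42
cf ^ 20 = ef

ac0bd393bf42ef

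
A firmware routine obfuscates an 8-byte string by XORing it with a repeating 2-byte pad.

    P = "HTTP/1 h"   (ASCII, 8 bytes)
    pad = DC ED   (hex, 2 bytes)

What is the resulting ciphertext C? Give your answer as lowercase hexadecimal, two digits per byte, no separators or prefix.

94b988bdf3dcfc85

The 2-byte key repeats, so the effective keystream is dc ed dc ed dc ed dc ed.
byte 0: 48 xor dc = 94
byte 1: 54 xor ed = b9
byte 2: 54 xor dc = 88
byte 3: 50 xor ed = bd
byte 4: 2f xor dc = f3
byte 5: 31 xor ed = dc
byte 6: 20 xor dc = fc
byte 7: 68 xor ed = 85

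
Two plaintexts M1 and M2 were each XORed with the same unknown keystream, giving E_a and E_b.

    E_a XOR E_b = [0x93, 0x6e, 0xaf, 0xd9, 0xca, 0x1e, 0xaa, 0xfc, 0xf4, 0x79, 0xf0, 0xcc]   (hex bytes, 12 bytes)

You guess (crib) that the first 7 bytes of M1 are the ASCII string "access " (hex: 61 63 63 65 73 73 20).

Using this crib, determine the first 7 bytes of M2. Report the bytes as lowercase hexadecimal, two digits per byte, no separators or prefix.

f20dccbcb96d8a

Since E_a ⊕ E_b = M1 ⊕ M2, XORing with the guessed M1 bytes yields the corresponding M2 bytes: M2 = (E_a ⊕ E_b) ⊕ M1.
93 xor 61 = f2
6e xor 63 = 0d
af xor 63 = cc
d9 xor 65 = bc
ca xor 73 = b9
1e xor 73 = 6d
aa xor 20 = 8a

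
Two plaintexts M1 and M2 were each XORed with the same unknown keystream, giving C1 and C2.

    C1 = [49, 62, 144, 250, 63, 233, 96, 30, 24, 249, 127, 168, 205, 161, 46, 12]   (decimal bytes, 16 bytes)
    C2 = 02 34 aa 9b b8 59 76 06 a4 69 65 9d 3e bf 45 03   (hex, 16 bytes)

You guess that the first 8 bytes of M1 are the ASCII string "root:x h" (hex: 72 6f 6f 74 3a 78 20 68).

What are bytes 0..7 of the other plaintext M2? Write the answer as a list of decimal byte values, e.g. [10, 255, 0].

[65, 101, 85, 21, 189, 200, 54, 112]

First, C1 ⊕ C2 = (M1 ⊕ K) ⊕ (M2 ⊕ K) = M1 ⊕ M2, so the key drops out. Then M2 = (M1 ⊕ M2) ⊕ M1 over the first 8 bytes.
byte 0: (31 XOR 02) XOR 72 = 33 XOR 72 = 41
byte 1: (3e XOR 34) XOR 6f = 0a XOR 6f = 65
byte 2: (90 XOR aa) XOR 6f = 3a XOR 6f = 55
byte 3: (fa XOR 9b) XOR 74 = 61 XOR 74 = 15
byte 4: (3f XOR b8) XOR 3a = 87 XOR 3a = bd
byte 5: (e9 XOR 59) XOR 78 = b0 XOR 78 = c8
byte 6: (60 XOR 76) XOR 20 = 16 XOR 20 = 36
byte 7: (1e XOR 06) XOR 68 = 18 XOR 68 = 70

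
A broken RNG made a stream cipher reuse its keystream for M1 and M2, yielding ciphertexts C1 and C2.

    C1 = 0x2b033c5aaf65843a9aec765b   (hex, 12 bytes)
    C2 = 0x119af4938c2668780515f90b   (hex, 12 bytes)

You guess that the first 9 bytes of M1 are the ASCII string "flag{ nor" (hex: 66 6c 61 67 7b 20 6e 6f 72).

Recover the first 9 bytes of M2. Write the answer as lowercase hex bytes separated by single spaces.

5c f5 a9 ae 58 63 82 2d ed

First, C1 ⊕ C2 = (M1 ⊕ K) ⊕ (M2 ⊕ K) = M1 ⊕ M2, so the key drops out. Then M2 = (M1 ⊕ M2) ⊕ M1 over the first 9 bytes.
byte 0: (2b ⊕ 11) ⊕ 66 = 3a ⊕ 66 = 5c
byte 1: (03 ⊕ 9a) ⊕ 6c = 99 ⊕ 6c = f5
byte 2: (3c ⊕ f4) ⊕ 61 = c8 ⊕ 61 = a9
byte 3: (5a ⊕ 93) ⊕ 67 = c9 ⊕ 67 = ae
byte 4: (af ⊕ 8c) ⊕ 7b = 23 ⊕ 7b = 58
byte 5: (65 ⊕ 26) ⊕ 20 = 43 ⊕ 20 = 63
byte 6: (84 ⊕ 68) ⊕ 6e = ec ⊕ 6e = 82
byte 7: (3a ⊕ 78) ⊕ 6f = 42 ⊕ 6f = 2d
byte 8: (9a ⊕ 05) ⊕ 72 = 9f ⊕ 72 = ed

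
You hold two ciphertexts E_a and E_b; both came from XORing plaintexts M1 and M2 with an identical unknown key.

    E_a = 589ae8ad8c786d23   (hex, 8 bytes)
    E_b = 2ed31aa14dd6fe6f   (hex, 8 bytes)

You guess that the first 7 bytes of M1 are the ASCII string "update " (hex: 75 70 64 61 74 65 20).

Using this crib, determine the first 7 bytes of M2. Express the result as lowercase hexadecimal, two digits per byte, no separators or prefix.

First, E_a ⊕ E_b = (M1 ⊕ K) ⊕ (M2 ⊕ K) = M1 ⊕ M2, so the key drops out. Then M2 = (M1 ⊕ M2) ⊕ M1 over the first 7 bytes.
byte 0: (58 ⊕ 2e) ⊕ 75 = 76 ⊕ 75 = 03
byte 1: (9a ⊕ d3) ⊕ 70 = 49 ⊕ 70 = 39
byte 2: (e8 ⊕ 1a) ⊕ 64 = f2 ⊕ 64 = 96
byte 3: (ad ⊕ a1) ⊕ 61 = 0c ⊕ 61 = 6d
byte 4: (8c ⊕ 4d) ⊕ 74 = c1 ⊕ 74 = b5
byte 5: (78 ⊕ d6) ⊕ 65 = ae ⊕ 65 = cb
byte 6: (6d ⊕ fe) ⊕ 20 = 93 ⊕ 20 = b3

0339966db5cbb3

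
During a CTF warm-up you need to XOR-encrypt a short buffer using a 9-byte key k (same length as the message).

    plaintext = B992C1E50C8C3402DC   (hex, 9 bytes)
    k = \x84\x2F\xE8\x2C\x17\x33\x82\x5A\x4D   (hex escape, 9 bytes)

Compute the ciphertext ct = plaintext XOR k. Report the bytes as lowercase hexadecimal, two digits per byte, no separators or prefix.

byte 0: 10111001 ⊕ 10000100 = 00111101
byte 1: 10010010 ⊕ 00101111 = 10111101
byte 2: 11000001 ⊕ 11101000 = 00101001
byte 3: 11100101 ⊕ 00101100 = 11001001
byte 4: 00001100 ⊕ 00010111 = 00011011
byte 5: 10001100 ⊕ 00110011 = 10111111
byte 6: 00110100 ⊕ 10000010 = 10110110
byte 7: 00000010 ⊕ 01011010 = 01011000
byte 8: 11011100 ⊕ 01001101 = 10010001

3dbd29c91bbfb65891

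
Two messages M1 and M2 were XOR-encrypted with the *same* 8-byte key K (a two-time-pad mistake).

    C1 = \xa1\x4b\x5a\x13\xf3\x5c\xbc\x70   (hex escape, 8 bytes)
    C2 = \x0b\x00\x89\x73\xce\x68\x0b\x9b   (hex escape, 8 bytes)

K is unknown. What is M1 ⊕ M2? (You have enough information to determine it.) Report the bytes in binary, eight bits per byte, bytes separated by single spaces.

10101010 01001011 11010011 01100000 00111101 00110100 10110111 11101011

C1 ⊕ C2 = (M1 ⊕ K) ⊕ (M2 ⊕ K) = M1 ⊕ M2 — the shared key cancels under XOR.
byte 0: 10100001 xor 00001011 = 10101010
byte 1: 01001011 xor 00000000 = 01001011
byte 2: 01011010 xor 10001001 = 11010011
byte 3: 00010011 xor 01110011 = 01100000
byte 4: 11110011 xor 11001110 = 00111101
byte 5: 01011100 xor 01101000 = 00110100
byte 6: 10111100 xor 00001011 = 10110111
byte 7: 01110000 xor 10011011 = 11101011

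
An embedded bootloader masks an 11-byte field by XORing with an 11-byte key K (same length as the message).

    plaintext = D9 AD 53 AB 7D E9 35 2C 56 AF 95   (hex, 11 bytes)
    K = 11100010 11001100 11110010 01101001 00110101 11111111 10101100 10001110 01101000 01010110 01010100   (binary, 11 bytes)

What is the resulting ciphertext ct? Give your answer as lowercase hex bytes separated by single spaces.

d9 ^ e2 = 3b
ad ^ cc = 61
53 ^ f2 = a1
ab ^ 69 = c2
7d ^ 35 = 48
e9 ^ ff = 16
35 ^ ac = 99
2c ^ 8e = a2
56 ^ 68 = 3e
af ^ 56 = f9
95 ^ 54 = c1

3b 61 a1 c2 48 16 99 a2 3e f9 c1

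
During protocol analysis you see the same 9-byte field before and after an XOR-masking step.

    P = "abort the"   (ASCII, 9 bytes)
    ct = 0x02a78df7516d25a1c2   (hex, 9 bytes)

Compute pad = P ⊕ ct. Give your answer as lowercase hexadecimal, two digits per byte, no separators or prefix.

Since ct = P ⊕ pad, XORing both sides with P gives pad = P ⊕ ct.
61 ^ 02 = 63
62 ^ a7 = c5
6f ^ 8d = e2
72 ^ f7 = 85
74 ^ 51 = 25
20 ^ 6d = 4d
74 ^ 25 = 51
68 ^ a1 = c9
65 ^ c2 = a7

63c5e285254d51c9a7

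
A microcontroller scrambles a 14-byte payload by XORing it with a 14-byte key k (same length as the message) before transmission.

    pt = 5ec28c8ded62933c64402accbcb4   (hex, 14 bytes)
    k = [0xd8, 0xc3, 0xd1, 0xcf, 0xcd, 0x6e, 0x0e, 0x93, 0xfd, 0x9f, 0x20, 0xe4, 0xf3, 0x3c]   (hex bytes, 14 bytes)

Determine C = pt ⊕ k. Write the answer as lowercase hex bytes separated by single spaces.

86 01 5d 42 20 0c 9d af 99 df 0a 28 4f 88

XOR is its own inverse, so applying the key byte-wise gives the result directly.
byte 0: 5e xor d8 = 86
byte 1: c2 xor c3 = 01
byte 2: 8c xor d1 = 5d
byte 3: 8d xor cf = 42
byte 4: ed xor cd = 20
byte 5: 62 xor 6e = 0c
byte 6: 93 xor 0e = 9d
byte 7: 3c xor 93 = af
byte 8: 64 xor fd = 99
byte 9: 40 xor 9f = df
byte 10: 2a xor 20 = 0a
byte 11: cc xor e4 = 28
byte 12: bc xor f3 = 4f
byte 13: b4 xor 3c = 88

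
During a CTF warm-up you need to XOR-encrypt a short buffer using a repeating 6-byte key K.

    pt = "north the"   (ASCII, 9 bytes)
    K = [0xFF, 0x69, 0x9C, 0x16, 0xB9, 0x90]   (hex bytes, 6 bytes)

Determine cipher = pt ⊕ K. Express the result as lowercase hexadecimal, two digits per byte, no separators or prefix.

9106ee62d1b08b01f9

The 6-byte key repeats, so the effective keystream is ff 69 9c 16 b9 90 ff 69 9c.
byte 0: 6e xor ff = 91
byte 1: 6f xor 69 = 06
byte 2: 72 xor 9c = ee
byte 3: 74 xor 16 = 62
byte 4: 68 xor b9 = d1
byte 5: 20 xor 90 = b0
byte 6: 74 xor ff = 8b
byte 7: 68 xor 69 = 01
byte 8: 65 xor 9c = f9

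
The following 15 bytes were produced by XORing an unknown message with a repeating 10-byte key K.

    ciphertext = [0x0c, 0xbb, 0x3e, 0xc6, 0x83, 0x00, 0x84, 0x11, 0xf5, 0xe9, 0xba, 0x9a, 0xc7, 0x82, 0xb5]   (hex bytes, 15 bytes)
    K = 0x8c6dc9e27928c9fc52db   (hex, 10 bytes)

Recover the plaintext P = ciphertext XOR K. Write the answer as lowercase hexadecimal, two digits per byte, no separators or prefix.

The 10-byte key repeats, so the effective keystream is 8c 6d c9 e2 79 28 c9 fc 52 db 8c 6d c9 e2 79.
byte 0: 0c ^ 8c = 80
byte 1: bb ^ 6d = d6
byte 2: 3e ^ c9 = f7
byte 3: c6 ^ e2 = 24
byte 4: 83 ^ 79 = fa
byte 5: 00 ^ 28 = 28
byte 6: 84 ^ c9 = 4d
byte 7: 11 ^ fc = ed
byte 8: f5 ^ 52 = a7
byte 9: e9 ^ db = 32
byte 10: ba ^ 8c = 36
byte 11: 9a ^ 6d = f7
byte 12: c7 ^ c9 = 0e
byte 13: 82 ^ e2 = 60
byte 14: b5 ^ 79 = cc

80d6f724fa284deda73236f70e60cc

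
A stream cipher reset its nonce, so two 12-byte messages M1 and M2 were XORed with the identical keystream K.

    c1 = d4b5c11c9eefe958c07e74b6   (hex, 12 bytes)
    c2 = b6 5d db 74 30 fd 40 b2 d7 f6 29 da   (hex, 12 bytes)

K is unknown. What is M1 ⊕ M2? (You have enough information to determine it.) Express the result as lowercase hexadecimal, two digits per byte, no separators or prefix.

c1 ⊕ c2 = (M1 ⊕ K) ⊕ (M2 ⊕ K) = M1 ⊕ M2 — the shared key cancels under XOR.
byte 0: d4 xor b6 = 62
byte 1: b5 xor 5d = e8
byte 2: c1 xor db = 1a
byte 3: 1c xor 74 = 68
byte 4: 9e xor 30 = ae
byte 5: ef xor fd = 12
byte 6: e9 xor 40 = a9
byte 7: 58 xor b2 = ea
byte 8: c0 xor d7 = 17
byte 9: 7e xor f6 = 88
byte 10: 74 xor 29 = 5d
byte 11: b6 xor da = 6c

62e81a68ae12a9ea17885d6c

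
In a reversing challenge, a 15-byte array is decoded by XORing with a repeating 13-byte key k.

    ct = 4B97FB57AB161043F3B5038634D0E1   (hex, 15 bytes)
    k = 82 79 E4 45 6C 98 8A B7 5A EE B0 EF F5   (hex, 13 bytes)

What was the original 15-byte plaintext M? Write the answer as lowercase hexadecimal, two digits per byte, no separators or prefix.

c9ee1f12c78e9af4a95bb369c15298

The 13-byte key repeats, so the effective keystream is 82 79 e4 45 6c 98 8a b7 5a ee b0 ef f5 82 79.
byte 0: 01001011 ^ 10000010 = 11001001
byte 1: 10010111 ^ 01111001 = 11101110
byte 2: 11111011 ^ 11100100 = 00011111
byte 3: 01010111 ^ 01000101 = 00010010
byte 4: 10101011 ^ 01101100 = 11000111
byte 5: 00010110 ^ 10011000 = 10001110
byte 6: 00010000 ^ 10001010 = 10011010
byte 7: 01000011 ^ 10110111 = 11110100
byte 8: 11110011 ^ 01011010 = 10101001
byte 9: 10110101 ^ 11101110 = 01011011
byte 10: 00000011 ^ 10110000 = 10110011
byte 11: 10000110 ^ 11101111 = 01101001
byte 12: 00110100 ^ 11110101 = 11000001
byte 13: 11010000 ^ 10000010 = 01010010
byte 14: 11100001 ^ 01111001 = 10011000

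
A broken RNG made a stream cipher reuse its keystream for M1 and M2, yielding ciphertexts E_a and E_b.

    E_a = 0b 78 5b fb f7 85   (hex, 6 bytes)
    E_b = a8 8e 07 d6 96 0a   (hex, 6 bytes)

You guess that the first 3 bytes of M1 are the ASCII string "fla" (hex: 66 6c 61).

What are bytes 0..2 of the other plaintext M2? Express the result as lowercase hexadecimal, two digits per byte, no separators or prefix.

c59a3d

First, E_a ⊕ E_b = (M1 ⊕ K) ⊕ (M2 ⊕ K) = M1 ⊕ M2, so the key drops out. Then M2 = (M1 ⊕ M2) ⊕ M1 over the first 3 bytes.
byte 0: (0b XOR a8) XOR 66 = a3 XOR 66 = c5
byte 1: (78 XOR 8e) XOR 6c = f6 XOR 6c = 9a
byte 2: (5b XOR 07) XOR 61 = 5c XOR 61 = 3d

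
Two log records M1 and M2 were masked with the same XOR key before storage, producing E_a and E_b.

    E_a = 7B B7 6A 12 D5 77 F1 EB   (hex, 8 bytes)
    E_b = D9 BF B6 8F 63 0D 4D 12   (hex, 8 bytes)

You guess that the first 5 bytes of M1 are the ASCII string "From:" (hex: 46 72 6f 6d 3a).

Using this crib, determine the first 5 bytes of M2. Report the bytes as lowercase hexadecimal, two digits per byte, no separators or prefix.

First, E_a ⊕ E_b = (M1 ⊕ K) ⊕ (M2 ⊕ K) = M1 ⊕ M2, so the key drops out. Then M2 = (M1 ⊕ M2) ⊕ M1 over the first 5 bytes.
byte 0: (7b ⊕ d9) ⊕ 46 = a2 ⊕ 46 = e4
byte 1: (b7 ⊕ bf) ⊕ 72 = 08 ⊕ 72 = 7a
byte 2: (6a ⊕ b6) ⊕ 6f = dc ⊕ 6f = b3
byte 3: (12 ⊕ 8f) ⊕ 6d = 9d ⊕ 6d = f0
byte 4: (d5 ⊕ 63) ⊕ 3a = b6 ⊕ 3a = 8c

e47ab3f08c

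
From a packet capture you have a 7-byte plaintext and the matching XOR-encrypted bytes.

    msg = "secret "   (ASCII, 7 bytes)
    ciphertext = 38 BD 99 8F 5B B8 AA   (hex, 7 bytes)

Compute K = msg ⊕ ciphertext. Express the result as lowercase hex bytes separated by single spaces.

Since ciphertext = msg ⊕ K, XORing both sides with msg gives K = msg ⊕ ciphertext.
73 ^ 38 = 4b
65 ^ bd = d8
63 ^ 99 = fa
72 ^ 8f = fd
65 ^ 5b = 3e
74 ^ b8 = cc
20 ^ aa = 8a

4b d8 fa fd 3e cc 8a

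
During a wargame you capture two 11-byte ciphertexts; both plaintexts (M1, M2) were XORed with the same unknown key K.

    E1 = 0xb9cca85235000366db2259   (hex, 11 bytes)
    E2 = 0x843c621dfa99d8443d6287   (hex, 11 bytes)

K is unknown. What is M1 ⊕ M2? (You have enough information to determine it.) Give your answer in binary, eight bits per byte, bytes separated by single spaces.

00111101 11110000 11001010 01001111 11001111 10011001 11011011 00100010 11100110 01000000 11011110

E1 ⊕ E2 = (M1 ⊕ K) ⊕ (M2 ⊕ K) = M1 ⊕ M2 — the shared key cancels under XOR.
185 ⊕ 132 =  61
204 ⊕  60 = 240
168 ⊕  98 = 202
 82 ⊕  29 =  79
 53 ⊕ 250 = 207
  0 ⊕ 153 = 153
  3 ⊕ 216 = 219
102 ⊕  68 =  34
219 ⊕  61 = 230
 34 ⊕  98 =  64
 89 ⊕ 135 = 222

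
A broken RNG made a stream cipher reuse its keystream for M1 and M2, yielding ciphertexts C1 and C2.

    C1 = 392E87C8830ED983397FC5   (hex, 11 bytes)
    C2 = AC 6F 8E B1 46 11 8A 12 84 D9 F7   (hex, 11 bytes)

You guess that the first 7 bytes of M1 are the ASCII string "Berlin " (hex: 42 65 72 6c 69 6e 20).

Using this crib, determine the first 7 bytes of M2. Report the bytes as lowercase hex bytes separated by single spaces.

d7 24 7b 15 ac 71 73

First, C1 ⊕ C2 = (M1 ⊕ K) ⊕ (M2 ⊕ K) = M1 ⊕ M2, so the key drops out. Then M2 = (M1 ⊕ M2) ⊕ M1 over the first 7 bytes.
byte 0: (39 ⊕ ac) ⊕ 42 = 95 ⊕ 42 = d7
byte 1: (2e ⊕ 6f) ⊕ 65 = 41 ⊕ 65 = 24
byte 2: (87 ⊕ 8e) ⊕ 72 = 09 ⊕ 72 = 7b
byte 3: (c8 ⊕ b1) ⊕ 6c = 79 ⊕ 6c = 15
byte 4: (83 ⊕ 46) ⊕ 69 = c5 ⊕ 69 = ac
byte 5: (0e ⊕ 11) ⊕ 6e = 1f ⊕ 6e = 71
byte 6: (d9 ⊕ 8a) ⊕ 20 = 53 ⊕ 20 = 73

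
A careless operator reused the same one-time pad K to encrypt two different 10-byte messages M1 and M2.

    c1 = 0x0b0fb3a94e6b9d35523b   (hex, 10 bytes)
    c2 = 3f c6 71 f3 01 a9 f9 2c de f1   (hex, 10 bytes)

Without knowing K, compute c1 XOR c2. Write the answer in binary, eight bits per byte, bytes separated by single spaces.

c1 ⊕ c2 = (M1 ⊕ K) ⊕ (M2 ⊕ K) = M1 ⊕ M2 — the shared key cancels under XOR.
byte 0: 0b ^ 3f = 34
byte 1: 0f ^ c6 = c9
byte 2: b3 ^ 71 = c2
byte 3: a9 ^ f3 = 5a
byte 4: 4e ^ 01 = 4f
byte 5: 6b ^ a9 = c2
byte 6: 9d ^ f9 = 64
byte 7: 35 ^ 2c = 19
byte 8: 52 ^ de = 8c
byte 9: 3b ^ f1 = ca

00110100 11001001 11000010 01011010 01001111 11000010 01100100 00011001 10001100 11001010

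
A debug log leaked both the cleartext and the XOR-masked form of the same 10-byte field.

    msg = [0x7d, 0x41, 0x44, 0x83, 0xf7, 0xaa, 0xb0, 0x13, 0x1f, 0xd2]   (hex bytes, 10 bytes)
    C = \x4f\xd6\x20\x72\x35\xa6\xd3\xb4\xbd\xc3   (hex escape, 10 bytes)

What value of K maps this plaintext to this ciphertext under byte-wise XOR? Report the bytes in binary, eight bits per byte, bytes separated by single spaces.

00110010 10010111 01100100 11110001 11000010 00001100 01100011 10100111 10100010 00010001

Since C = msg ⊕ K, XORing both sides with msg gives K = msg ⊕ C.
125 ⊕  79 =  50
 65 ⊕ 214 = 151
 68 ⊕  32 = 100
131 ⊕ 114 = 241
247 ⊕  53 = 194
170 ⊕ 166 =  12
176 ⊕ 211 =  99
 19 ⊕ 180 = 167
 31 ⊕ 189 = 162
210 ⊕ 195 =  17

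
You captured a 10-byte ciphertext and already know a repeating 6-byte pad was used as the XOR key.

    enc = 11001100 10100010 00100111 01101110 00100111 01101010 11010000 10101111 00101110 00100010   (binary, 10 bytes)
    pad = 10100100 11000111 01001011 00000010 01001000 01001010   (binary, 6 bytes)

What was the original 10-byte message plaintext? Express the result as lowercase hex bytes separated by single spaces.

68 65 6c 6c 6f 20 74 68 65 20

The 6-byte key repeats, so the effective keystream is a4 c7 4b 02 48 4a a4 c7 4b 02.
byte 0: cc xor a4 = 68
byte 1: a2 xor c7 = 65
byte 2: 27 xor 4b = 6c
byte 3: 6e xor 02 = 6c
byte 4: 27 xor 48 = 6f
byte 5: 6a xor 4a = 20
byte 6: d0 xor a4 = 74
byte 7: af xor c7 = 68
byte 8: 2e xor 4b = 65
byte 9: 22 xor 02 = 20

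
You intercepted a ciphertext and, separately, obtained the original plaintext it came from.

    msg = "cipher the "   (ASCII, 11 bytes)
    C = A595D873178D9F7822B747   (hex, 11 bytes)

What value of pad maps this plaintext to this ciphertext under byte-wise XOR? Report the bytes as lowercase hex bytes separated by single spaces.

Since C = msg ⊕ pad, XORing both sides with msg gives pad = msg ⊕ C.
 99 XOR 165 = 198
105 XOR 149 = 252
112 XOR 216 = 168
104 XOR 115 =  27
101 XOR  23 = 114
114 XOR 141 = 255
 32 XOR 159 = 191
116 XOR 120 =  12
104 XOR  34 =  74
101 XOR 183 = 210
 32 XOR  71 = 103

c6 fc a8 1b 72 ff bf 0c 4a d2 67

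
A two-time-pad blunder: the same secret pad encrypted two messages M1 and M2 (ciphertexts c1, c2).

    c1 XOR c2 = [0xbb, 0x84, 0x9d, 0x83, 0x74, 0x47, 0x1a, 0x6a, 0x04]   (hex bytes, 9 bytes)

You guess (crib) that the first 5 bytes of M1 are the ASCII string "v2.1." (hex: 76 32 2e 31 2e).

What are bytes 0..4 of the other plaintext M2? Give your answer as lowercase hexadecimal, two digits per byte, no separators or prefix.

cdb6b3b25a

Since c1 ⊕ c2 = M1 ⊕ M2, XORing with the guessed M1 bytes yields the corresponding M2 bytes: M2 = (c1 ⊕ c2) ⊕ M1.
187 ^ 118 = 205
132 ^  50 = 182
157 ^  46 = 179
131 ^  49 = 178
116 ^  46 =  90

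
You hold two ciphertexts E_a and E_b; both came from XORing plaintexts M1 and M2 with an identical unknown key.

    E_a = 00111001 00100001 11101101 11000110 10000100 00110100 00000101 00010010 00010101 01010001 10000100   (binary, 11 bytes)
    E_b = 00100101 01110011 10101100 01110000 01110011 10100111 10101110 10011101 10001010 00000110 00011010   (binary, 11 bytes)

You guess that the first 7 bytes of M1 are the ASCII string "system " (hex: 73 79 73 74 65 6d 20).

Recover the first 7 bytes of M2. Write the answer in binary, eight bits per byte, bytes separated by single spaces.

01101111 00101011 00110010 11000010 10010010 11111110 10001011

First, E_a ⊕ E_b = (M1 ⊕ K) ⊕ (M2 ⊕ K) = M1 ⊕ M2, so the key drops out. Then M2 = (M1 ⊕ M2) ⊕ M1 over the first 7 bytes.
byte 0: (39 ⊕ 25) ⊕ 73 = 1c ⊕ 73 = 6f
byte 1: (21 ⊕ 73) ⊕ 79 = 52 ⊕ 79 = 2b
byte 2: (ed ⊕ ac) ⊕ 73 = 41 ⊕ 73 = 32
byte 3: (c6 ⊕ 70) ⊕ 74 = b6 ⊕ 74 = c2
byte 4: (84 ⊕ 73) ⊕ 65 = f7 ⊕ 65 = 92
byte 5: (34 ⊕ a7) ⊕ 6d = 93 ⊕ 6d = fe
byte 6: (05 ⊕ ae) ⊕ 20 = ab ⊕ 20 = 8b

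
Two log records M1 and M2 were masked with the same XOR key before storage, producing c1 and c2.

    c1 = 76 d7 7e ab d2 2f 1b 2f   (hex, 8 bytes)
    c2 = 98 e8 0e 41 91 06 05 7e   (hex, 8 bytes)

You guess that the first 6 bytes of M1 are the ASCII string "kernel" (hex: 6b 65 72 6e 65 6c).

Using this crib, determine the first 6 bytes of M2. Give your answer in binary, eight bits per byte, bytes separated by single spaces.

First, c1 ⊕ c2 = (M1 ⊕ K) ⊕ (M2 ⊕ K) = M1 ⊕ M2, so the key drops out. Then M2 = (M1 ⊕ M2) ⊕ M1 over the first 6 bytes.
byte 0: (76 ^ 98) ^ 6b = ee ^ 6b = 85
byte 1: (d7 ^ e8) ^ 65 = 3f ^ 65 = 5a
byte 2: (7e ^ 0e) ^ 72 = 70 ^ 72 = 02
byte 3: (ab ^ 41) ^ 6e = ea ^ 6e = 84
byte 4: (d2 ^ 91) ^ 65 = 43 ^ 65 = 26
byte 5: (2f ^ 06) ^ 6c = 29 ^ 6c = 45

10000101 01011010 00000010 10000100 00100110 01000101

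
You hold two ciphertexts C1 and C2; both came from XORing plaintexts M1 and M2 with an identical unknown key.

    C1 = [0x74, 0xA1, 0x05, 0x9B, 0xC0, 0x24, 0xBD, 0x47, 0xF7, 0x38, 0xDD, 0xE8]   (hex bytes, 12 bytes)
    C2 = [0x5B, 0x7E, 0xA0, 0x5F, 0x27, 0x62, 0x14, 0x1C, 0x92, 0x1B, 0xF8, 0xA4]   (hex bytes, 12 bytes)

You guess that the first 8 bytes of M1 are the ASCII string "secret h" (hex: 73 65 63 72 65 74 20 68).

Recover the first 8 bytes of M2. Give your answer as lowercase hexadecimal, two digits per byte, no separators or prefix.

5cbac6b682328933

First, C1 ⊕ C2 = (M1 ⊕ K) ⊕ (M2 ⊕ K) = M1 ⊕ M2, so the key drops out. Then M2 = (M1 ⊕ M2) ⊕ M1 over the first 8 bytes.
byte 0: (74 ⊕ 5b) ⊕ 73 = 2f ⊕ 73 = 5c
byte 1: (a1 ⊕ 7e) ⊕ 65 = df ⊕ 65 = ba
byte 2: (05 ⊕ a0) ⊕ 63 = a5 ⊕ 63 = c6
byte 3: (9b ⊕ 5f) ⊕ 72 = c4 ⊕ 72 = b6
byte 4: (c0 ⊕ 27) ⊕ 65 = e7 ⊕ 65 = 82
byte 5: (24 ⊕ 62) ⊕ 74 = 46 ⊕ 74 = 32
byte 6: (bd ⊕ 14) ⊕ 20 = a9 ⊕ 20 = 89
byte 7: (47 ⊕ 1c) ⊕ 68 = 5b ⊕ 68 = 33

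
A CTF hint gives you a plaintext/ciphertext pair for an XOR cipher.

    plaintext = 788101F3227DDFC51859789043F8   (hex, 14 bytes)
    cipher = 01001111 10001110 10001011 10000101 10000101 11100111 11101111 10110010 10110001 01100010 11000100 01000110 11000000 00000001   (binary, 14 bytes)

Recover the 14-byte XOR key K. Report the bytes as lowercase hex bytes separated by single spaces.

37 0f 8a 76 a7 9a 30 77 a9 3b bc d6 83 f9

Since cipher = plaintext ⊕ K, XORing both sides with plaintext gives K = plaintext ⊕ cipher.
byte 0: 78 ^ 4f = 37
byte 1: 81 ^ 8e = 0f
byte 2: 01 ^ 8b = 8a
byte 3: f3 ^ 85 = 76
byte 4: 22 ^ 85 = a7
byte 5: 7d ^ e7 = 9a
byte 6: df ^ ef = 30
byte 7: c5 ^ b2 = 77
byte 8: 18 ^ b1 = a9
byte 9: 59 ^ 62 = 3b
byte 10: 78 ^ c4 = bc
byte 11: 90 ^ 46 = d6
byte 12: 43 ^ c0 = 83
byte 13: f8 ^ 01 = f9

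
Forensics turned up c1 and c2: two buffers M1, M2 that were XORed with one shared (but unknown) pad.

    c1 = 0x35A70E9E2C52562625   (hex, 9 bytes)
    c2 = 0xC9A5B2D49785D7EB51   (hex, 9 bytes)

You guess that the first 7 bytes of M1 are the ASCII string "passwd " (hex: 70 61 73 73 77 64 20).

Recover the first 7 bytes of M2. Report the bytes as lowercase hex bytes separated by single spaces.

8c 63 cf 39 cc b3 a1

First, c1 ⊕ c2 = (M1 ⊕ K) ⊕ (M2 ⊕ K) = M1 ⊕ M2, so the key drops out. Then M2 = (M1 ⊕ M2) ⊕ M1 over the first 7 bytes.
byte 0: (35 xor c9) xor 70 = fc xor 70 = 8c
byte 1: (a7 xor a5) xor 61 = 02 xor 61 = 63
byte 2: (0e xor b2) xor 73 = bc xor 73 = cf
byte 3: (9e xor d4) xor 73 = 4a xor 73 = 39
byte 4: (2c xor 97) xor 77 = bb xor 77 = cc
byte 5: (52 xor 85) xor 64 = d7 xor 64 = b3
byte 6: (56 xor d7) xor 20 = 81 xor 20 = a1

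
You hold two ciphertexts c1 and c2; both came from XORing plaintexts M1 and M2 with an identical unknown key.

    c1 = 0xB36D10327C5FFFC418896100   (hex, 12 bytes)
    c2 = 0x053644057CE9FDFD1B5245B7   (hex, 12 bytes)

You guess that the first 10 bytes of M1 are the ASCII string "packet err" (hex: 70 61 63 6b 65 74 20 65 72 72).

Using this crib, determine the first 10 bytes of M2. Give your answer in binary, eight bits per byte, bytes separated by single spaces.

11000110 00111010 00110111 01011100 01100101 11000010 00100010 01011100 01110001 10101001

First, c1 ⊕ c2 = (M1 ⊕ K) ⊕ (M2 ⊕ K) = M1 ⊕ M2, so the key drops out. Then M2 = (M1 ⊕ M2) ⊕ M1 over the first 10 bytes.
byte 0: (b3 XOR 05) XOR 70 = b6 XOR 70 = c6
byte 1: (6d XOR 36) XOR 61 = 5b XOR 61 = 3a
byte 2: (10 XOR 44) XOR 63 = 54 XOR 63 = 37
byte 3: (32 XOR 05) XOR 6b = 37 XOR 6b = 5c
byte 4: (7c XOR 7c) XOR 65 = 00 XOR 65 = 65
byte 5: (5f XOR e9) XOR 74 = b6 XOR 74 = c2
byte 6: (ff XOR fd) XOR 20 = 02 XOR 20 = 22
byte 7: (c4 XOR fd) XOR 65 = 39 XOR 65 = 5c
byte 8: (18 XOR 1b) XOR 72 = 03 XOR 72 = 71
byte 9: (89 XOR 52) XOR 72 = db XOR 72 = a9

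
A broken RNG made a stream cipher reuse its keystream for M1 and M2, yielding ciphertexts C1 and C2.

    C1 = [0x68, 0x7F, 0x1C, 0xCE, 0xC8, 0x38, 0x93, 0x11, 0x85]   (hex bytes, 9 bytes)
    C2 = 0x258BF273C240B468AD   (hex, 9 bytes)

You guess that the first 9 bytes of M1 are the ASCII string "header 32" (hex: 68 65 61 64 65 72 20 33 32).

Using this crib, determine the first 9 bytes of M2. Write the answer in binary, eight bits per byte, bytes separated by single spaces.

First, C1 ⊕ C2 = (M1 ⊕ K) ⊕ (M2 ⊕ K) = M1 ⊕ M2, so the key drops out. Then M2 = (M1 ⊕ M2) ⊕ M1 over the first 9 bytes.
byte 0: (68 xor 25) xor 68 = 4d xor 68 = 25
byte 1: (7f xor 8b) xor 65 = f4 xor 65 = 91
byte 2: (1c xor f2) xor 61 = ee xor 61 = 8f
byte 3: (ce xor 73) xor 64 = bd xor 64 = d9
byte 4: (c8 xor c2) xor 65 = 0a xor 65 = 6f
byte 5: (38 xor 40) xor 72 = 78 xor 72 = 0a
byte 6: (93 xor b4) xor 20 = 27 xor 20 = 07
byte 7: (11 xor 68) xor 33 = 79 xor 33 = 4a
byte 8: (85 xor ad) xor 32 = 28 xor 32 = 1a

00100101 10010001 10001111 11011001 01101111 00001010 00000111 01001010 00011010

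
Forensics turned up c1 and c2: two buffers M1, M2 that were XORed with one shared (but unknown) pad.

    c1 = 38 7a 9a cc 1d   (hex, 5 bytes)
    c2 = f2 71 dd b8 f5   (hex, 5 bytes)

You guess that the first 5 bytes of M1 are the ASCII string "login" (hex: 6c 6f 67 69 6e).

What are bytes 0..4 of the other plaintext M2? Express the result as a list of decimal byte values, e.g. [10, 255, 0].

First, c1 ⊕ c2 = (M1 ⊕ K) ⊕ (M2 ⊕ K) = M1 ⊕ M2, so the key drops out. Then M2 = (M1 ⊕ M2) ⊕ M1 over the first 5 bytes.
byte 0: (38 ⊕ f2) ⊕ 6c = ca ⊕ 6c = a6
byte 1: (7a ⊕ 71) ⊕ 6f = 0b ⊕ 6f = 64
byte 2: (9a ⊕ dd) ⊕ 67 = 47 ⊕ 67 = 20
byte 3: (cc ⊕ b8) ⊕ 69 = 74 ⊕ 69 = 1d
byte 4: (1d ⊕ f5) ⊕ 6e = e8 ⊕ 6e = 86

[166, 100, 32, 29, 134]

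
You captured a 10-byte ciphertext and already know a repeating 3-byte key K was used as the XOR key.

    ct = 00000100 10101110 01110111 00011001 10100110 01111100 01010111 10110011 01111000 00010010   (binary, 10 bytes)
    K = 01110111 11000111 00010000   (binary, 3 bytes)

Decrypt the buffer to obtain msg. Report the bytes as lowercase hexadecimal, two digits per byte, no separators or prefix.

7369676e616c20746865

The 3-byte key repeats, so the effective keystream is 77 c7 10 77 c7 10 77 c7 10 77.
byte 0:   4 ^ 119 = 115
byte 1: 174 ^ 199 = 105
byte 2: 119 ^  16 = 103
byte 3:  25 ^ 119 = 110
byte 4: 166 ^ 199 =  97
byte 5: 124 ^  16 = 108
byte 6:  87 ^ 119 =  32
byte 7: 179 ^ 199 = 116
byte 8: 120 ^  16 = 104
byte 9:  18 ^ 119 = 101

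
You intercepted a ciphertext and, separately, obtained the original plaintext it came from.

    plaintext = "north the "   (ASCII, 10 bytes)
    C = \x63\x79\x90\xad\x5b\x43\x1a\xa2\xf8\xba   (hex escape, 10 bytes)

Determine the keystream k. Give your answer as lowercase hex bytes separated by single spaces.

0d 16 e2 d9 33 63 6e ca 9d 9a

Since C = plaintext ⊕ k, XORing both sides with plaintext gives k = plaintext ⊕ C.
01101110 xor 01100011 = 00001101
01101111 xor 01111001 = 00010110
01110010 xor 10010000 = 11100010
01110100 xor 10101101 = 11011001
01101000 xor 01011011 = 00110011
00100000 xor 01000011 = 01100011
01110100 xor 00011010 = 01101110
01101000 xor 10100010 = 11001010
01100101 xor 11111000 = 10011101
00100000 xor 10111010 = 10011010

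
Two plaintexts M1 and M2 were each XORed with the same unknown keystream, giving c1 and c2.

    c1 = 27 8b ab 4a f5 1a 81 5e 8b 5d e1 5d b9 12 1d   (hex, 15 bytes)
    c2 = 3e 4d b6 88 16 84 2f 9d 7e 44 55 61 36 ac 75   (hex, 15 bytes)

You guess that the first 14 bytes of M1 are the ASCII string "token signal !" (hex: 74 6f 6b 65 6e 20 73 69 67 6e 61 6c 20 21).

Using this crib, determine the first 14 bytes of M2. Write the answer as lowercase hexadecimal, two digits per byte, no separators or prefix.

First, c1 ⊕ c2 = (M1 ⊕ K) ⊕ (M2 ⊕ K) = M1 ⊕ M2, so the key drops out. Then M2 = (M1 ⊕ M2) ⊕ M1 over the first 14 bytes.
byte 0: (27 ^ 3e) ^ 74 = 19 ^ 74 = 6d
byte 1: (8b ^ 4d) ^ 6f = c6 ^ 6f = a9
byte 2: (ab ^ b6) ^ 6b = 1d ^ 6b = 76
byte 3: (4a ^ 88) ^ 65 = c2 ^ 65 = a7
byte 4: (f5 ^ 16) ^ 6e = e3 ^ 6e = 8d
byte 5: (1a ^ 84) ^ 20 = 9e ^ 20 = be
byte 6: (81 ^ 2f) ^ 73 = ae ^ 73 = dd
byte 7: (5e ^ 9d) ^ 69 = c3 ^ 69 = aa
byte 8: (8b ^ 7e) ^ 67 = f5 ^ 67 = 92
byte 9: (5d ^ 44) ^ 6e = 19 ^ 6e = 77
byte 10: (e1 ^ 55) ^ 61 = b4 ^ 61 = d5
byte 11: (5d ^ 61) ^ 6c = 3c ^ 6c = 50
byte 12: (b9 ^ 36) ^ 20 = 8f ^ 20 = af
byte 13: (12 ^ ac) ^ 21 = be ^ 21 = 9f

6da976a78dbeddaa9277d550af9f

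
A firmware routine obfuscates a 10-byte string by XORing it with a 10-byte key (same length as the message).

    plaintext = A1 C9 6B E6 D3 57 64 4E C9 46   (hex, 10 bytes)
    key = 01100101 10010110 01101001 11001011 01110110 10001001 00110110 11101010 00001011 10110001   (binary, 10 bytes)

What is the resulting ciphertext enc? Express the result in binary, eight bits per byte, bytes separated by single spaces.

XOR is its own inverse, so applying the key byte-wise gives the result directly.
a1 xor 65 = c4
c9 xor 96 = 5f
6b xor 69 = 02
e6 xor cb = 2d
d3 xor 76 = a5
57 xor 89 = de
64 xor 36 = 52
4e xor ea = a4
c9 xor 0b = c2
46 xor b1 = f7

11000100 01011111 00000010 00101101 10100101 11011110 01010010 10100100 11000010 11110111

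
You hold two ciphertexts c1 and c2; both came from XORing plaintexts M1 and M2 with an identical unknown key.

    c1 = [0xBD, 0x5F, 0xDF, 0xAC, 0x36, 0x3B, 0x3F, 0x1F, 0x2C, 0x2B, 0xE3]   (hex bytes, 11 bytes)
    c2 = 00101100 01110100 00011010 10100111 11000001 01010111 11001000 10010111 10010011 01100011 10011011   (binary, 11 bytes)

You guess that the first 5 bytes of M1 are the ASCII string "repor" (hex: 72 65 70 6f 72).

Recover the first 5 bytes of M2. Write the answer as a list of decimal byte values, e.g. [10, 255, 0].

[227, 78, 181, 100, 133]

First, c1 ⊕ c2 = (M1 ⊕ K) ⊕ (M2 ⊕ K) = M1 ⊕ M2, so the key drops out. Then M2 = (M1 ⊕ M2) ⊕ M1 over the first 5 bytes.
byte 0: (bd ⊕ 2c) ⊕ 72 = 91 ⊕ 72 = e3
byte 1: (5f ⊕ 74) ⊕ 65 = 2b ⊕ 65 = 4e
byte 2: (df ⊕ 1a) ⊕ 70 = c5 ⊕ 70 = b5
byte 3: (ac ⊕ a7) ⊕ 6f = 0b ⊕ 6f = 64
byte 4: (36 ⊕ c1) ⊕ 72 = f7 ⊕ 72 = 85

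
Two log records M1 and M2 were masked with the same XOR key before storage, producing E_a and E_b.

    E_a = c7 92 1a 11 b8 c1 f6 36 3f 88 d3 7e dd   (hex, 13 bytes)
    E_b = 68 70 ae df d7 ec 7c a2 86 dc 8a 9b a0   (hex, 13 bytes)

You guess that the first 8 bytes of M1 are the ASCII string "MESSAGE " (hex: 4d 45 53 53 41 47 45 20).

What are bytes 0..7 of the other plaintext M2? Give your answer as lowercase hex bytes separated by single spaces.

First, E_a ⊕ E_b = (M1 ⊕ K) ⊕ (M2 ⊕ K) = M1 ⊕ M2, so the key drops out. Then M2 = (M1 ⊕ M2) ⊕ M1 over the first 8 bytes.
byte 0: (c7 ⊕ 68) ⊕ 4d = af ⊕ 4d = e2
byte 1: (92 ⊕ 70) ⊕ 45 = e2 ⊕ 45 = a7
byte 2: (1a ⊕ ae) ⊕ 53 = b4 ⊕ 53 = e7
byte 3: (11 ⊕ df) ⊕ 53 = ce ⊕ 53 = 9d
byte 4: (b8 ⊕ d7) ⊕ 41 = 6f ⊕ 41 = 2e
byte 5: (c1 ⊕ ec) ⊕ 47 = 2d ⊕ 47 = 6a
byte 6: (f6 ⊕ 7c) ⊕ 45 = 8a ⊕ 45 = cf
byte 7: (36 ⊕ a2) ⊕ 20 = 94 ⊕ 20 = b4

e2 a7 e7 9d 2e 6a cf b4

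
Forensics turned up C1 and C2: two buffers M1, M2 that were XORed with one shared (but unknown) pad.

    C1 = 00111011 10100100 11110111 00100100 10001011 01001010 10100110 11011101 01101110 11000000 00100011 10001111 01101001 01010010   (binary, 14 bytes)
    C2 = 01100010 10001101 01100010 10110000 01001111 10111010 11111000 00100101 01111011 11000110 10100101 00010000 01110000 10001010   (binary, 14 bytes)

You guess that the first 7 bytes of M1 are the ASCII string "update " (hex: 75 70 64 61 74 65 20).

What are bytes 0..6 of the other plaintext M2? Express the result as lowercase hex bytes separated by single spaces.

2c 59 f1 f5 b0 95 7e

First, C1 ⊕ C2 = (M1 ⊕ K) ⊕ (M2 ⊕ K) = M1 ⊕ M2, so the key drops out. Then M2 = (M1 ⊕ M2) ⊕ M1 over the first 7 bytes.
byte 0: (3b ⊕ 62) ⊕ 75 = 59 ⊕ 75 = 2c
byte 1: (a4 ⊕ 8d) ⊕ 70 = 29 ⊕ 70 = 59
byte 2: (f7 ⊕ 62) ⊕ 64 = 95 ⊕ 64 = f1
byte 3: (24 ⊕ b0) ⊕ 61 = 94 ⊕ 61 = f5
byte 4: (8b ⊕ 4f) ⊕ 74 = c4 ⊕ 74 = b0
byte 5: (4a ⊕ ba) ⊕ 65 = f0 ⊕ 65 = 95
byte 6: (a6 ⊕ f8) ⊕ 20 = 5e ⊕ 20 = 7e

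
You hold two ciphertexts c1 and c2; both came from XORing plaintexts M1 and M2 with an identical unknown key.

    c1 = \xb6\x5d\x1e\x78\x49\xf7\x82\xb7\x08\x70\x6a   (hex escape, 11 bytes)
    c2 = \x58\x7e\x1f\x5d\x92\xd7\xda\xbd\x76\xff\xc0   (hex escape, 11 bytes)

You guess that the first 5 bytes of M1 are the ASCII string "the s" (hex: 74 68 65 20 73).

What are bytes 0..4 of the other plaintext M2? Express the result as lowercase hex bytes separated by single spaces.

First, c1 ⊕ c2 = (M1 ⊕ K) ⊕ (M2 ⊕ K) = M1 ⊕ M2, so the key drops out. Then M2 = (M1 ⊕ M2) ⊕ M1 over the first 5 bytes.
byte 0: (b6 xor 58) xor 74 = ee xor 74 = 9a
byte 1: (5d xor 7e) xor 68 = 23 xor 68 = 4b
byte 2: (1e xor 1f) xor 65 = 01 xor 65 = 64
byte 3: (78 xor 5d) xor 20 = 25 xor 20 = 05
byte 4: (49 xor 92) xor 73 = db xor 73 = a8

9a 4b 64 05 a8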